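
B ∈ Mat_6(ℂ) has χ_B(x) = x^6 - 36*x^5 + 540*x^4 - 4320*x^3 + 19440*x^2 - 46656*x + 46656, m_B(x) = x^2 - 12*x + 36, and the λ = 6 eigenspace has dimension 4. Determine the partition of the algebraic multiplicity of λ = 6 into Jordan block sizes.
Block sizes for λ = 6: [2, 2, 1, 1]

Step 1 — from the characteristic polynomial, algebraic multiplicity of λ = 6 is 6. From dim ker(B − (6)·I) = 4, there are exactly 4 Jordan blocks for λ = 6.
Step 2 — from the minimal polynomial, the factor (x − 6)^2 tells us the largest block for λ = 6 has size 2.
Step 3 — with total size 6, 4 blocks, and largest block 2, the block sizes (in nonincreasing order) are [2, 2, 1, 1].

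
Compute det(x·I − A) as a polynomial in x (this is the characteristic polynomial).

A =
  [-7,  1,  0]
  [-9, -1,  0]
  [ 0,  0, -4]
x^3 + 12*x^2 + 48*x + 64

Expanding det(x·I − A) (e.g. by cofactor expansion or by noting that A is similar to its Jordan form J, which has the same characteristic polynomial as A) gives
  χ_A(x) = x^3 + 12*x^2 + 48*x + 64
which factors as (x + 4)^3. The eigenvalues (with algebraic multiplicities) are λ = -4 with multiplicity 3.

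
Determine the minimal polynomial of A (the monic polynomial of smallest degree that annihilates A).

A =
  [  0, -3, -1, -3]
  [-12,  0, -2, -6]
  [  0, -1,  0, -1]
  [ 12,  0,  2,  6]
x^4 - 6*x^3

The characteristic polynomial is χ_A(x) = x^3*(x - 6), so the eigenvalues are known. The minimal polynomial is
  m_A(x) = Π_λ (x − λ)^{k_λ}
where k_λ is the size of the *largest* Jordan block for λ (equivalently, the smallest k with (A − λI)^k v = 0 for every generalised eigenvector v of λ).

  λ = 0: largest Jordan block has size 3, contributing (x − 0)^3
  λ = 6: largest Jordan block has size 1, contributing (x − 6)

So m_A(x) = x^3*(x - 6) = x^4 - 6*x^3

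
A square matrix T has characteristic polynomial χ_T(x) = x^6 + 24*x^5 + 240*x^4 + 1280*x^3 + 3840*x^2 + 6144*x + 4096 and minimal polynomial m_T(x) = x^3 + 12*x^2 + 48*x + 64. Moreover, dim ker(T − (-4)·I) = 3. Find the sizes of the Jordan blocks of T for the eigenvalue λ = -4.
Block sizes for λ = -4: [3, 2, 1]

Step 1 — from the characteristic polynomial, algebraic multiplicity of λ = -4 is 6. From dim ker(T − (-4)·I) = 3, there are exactly 3 Jordan blocks for λ = -4.
Step 2 — from the minimal polynomial, the factor (x + 4)^3 tells us the largest block for λ = -4 has size 3.
Step 3 — with total size 6, 3 blocks, and largest block 3, the block sizes (in nonincreasing order) are [3, 2, 1].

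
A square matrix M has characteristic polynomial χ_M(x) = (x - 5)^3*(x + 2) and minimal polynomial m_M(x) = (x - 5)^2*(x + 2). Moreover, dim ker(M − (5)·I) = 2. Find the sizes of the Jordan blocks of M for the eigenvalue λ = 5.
Block sizes for λ = 5: [2, 1]

Step 1 — from the characteristic polynomial, algebraic multiplicity of λ = 5 is 3. From dim ker(M − (5)·I) = 2, there are exactly 2 Jordan blocks for λ = 5.
Step 2 — from the minimal polynomial, the factor (x − 5)^2 tells us the largest block for λ = 5 has size 2.
Step 3 — with total size 3, 2 blocks, and largest block 2, the block sizes (in nonincreasing order) are [2, 1].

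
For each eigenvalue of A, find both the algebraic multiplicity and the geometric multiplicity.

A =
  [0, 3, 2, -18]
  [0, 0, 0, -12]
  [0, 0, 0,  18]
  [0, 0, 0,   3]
λ = 0: alg = 3, geom = 2; λ = 3: alg = 1, geom = 1

Step 1 — factor the characteristic polynomial to read off the algebraic multiplicities:
  χ_A(x) = x^3*(x - 3)

Step 2 — compute geometric multiplicities via the rank-nullity identity g(λ) = n − rank(A − λI):
  rank(A − (0)·I) = 2, so dim ker(A − (0)·I) = n − 2 = 2
  rank(A − (3)·I) = 3, so dim ker(A − (3)·I) = n − 3 = 1

Summary:
  λ = 0: algebraic multiplicity = 3, geometric multiplicity = 2
  λ = 3: algebraic multiplicity = 1, geometric multiplicity = 1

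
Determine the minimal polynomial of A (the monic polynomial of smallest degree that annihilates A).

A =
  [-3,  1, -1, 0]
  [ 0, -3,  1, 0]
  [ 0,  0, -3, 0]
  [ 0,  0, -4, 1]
x^4 + 8*x^3 + 18*x^2 - 27

The characteristic polynomial is χ_A(x) = (x - 1)*(x + 3)^3, so the eigenvalues are known. The minimal polynomial is
  m_A(x) = Π_λ (x − λ)^{k_λ}
where k_λ is the size of the *largest* Jordan block for λ (equivalently, the smallest k with (A − λI)^k v = 0 for every generalised eigenvector v of λ).

  λ = -3: largest Jordan block has size 3, contributing (x + 3)^3
  λ = 1: largest Jordan block has size 1, contributing (x − 1)

So m_A(x) = (x - 1)*(x + 3)^3 = x^4 + 8*x^3 + 18*x^2 - 27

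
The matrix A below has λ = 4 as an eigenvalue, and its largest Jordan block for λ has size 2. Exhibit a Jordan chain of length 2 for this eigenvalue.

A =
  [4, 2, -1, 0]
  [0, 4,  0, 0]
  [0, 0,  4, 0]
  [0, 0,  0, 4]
A Jordan chain for λ = 4 of length 2:
v_1 = (2, 0, 0, 0)ᵀ
v_2 = (0, 1, 0, 0)ᵀ

Let N = A − (4)·I. We want v_2 with N^2 v_2 = 0 but N^1 v_2 ≠ 0; then v_{j-1} := N · v_j for j = 2, …, 2.

Pick v_2 = (0, 1, 0, 0)ᵀ.
Then v_1 = N · v_2 = (2, 0, 0, 0)ᵀ.

Sanity check: (A − (4)·I) v_1 = (0, 0, 0, 0)ᵀ = 0. ✓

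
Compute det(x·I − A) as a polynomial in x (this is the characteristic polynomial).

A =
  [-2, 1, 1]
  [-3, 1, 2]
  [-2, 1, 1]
x^3

Expanding det(x·I − A) (e.g. by cofactor expansion or by noting that A is similar to its Jordan form J, which has the same characteristic polynomial as A) gives
  χ_A(x) = x^3
which factors as x^3. The eigenvalues (with algebraic multiplicities) are λ = 0 with multiplicity 3.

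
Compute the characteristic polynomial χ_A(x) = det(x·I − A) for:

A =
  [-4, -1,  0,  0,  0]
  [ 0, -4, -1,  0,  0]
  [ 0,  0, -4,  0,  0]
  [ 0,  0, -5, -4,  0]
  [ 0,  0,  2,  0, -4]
x^5 + 20*x^4 + 160*x^3 + 640*x^2 + 1280*x + 1024

Expanding det(x·I − A) (e.g. by cofactor expansion or by noting that A is similar to its Jordan form J, which has the same characteristic polynomial as A) gives
  χ_A(x) = x^5 + 20*x^4 + 160*x^3 + 640*x^2 + 1280*x + 1024
which factors as (x + 4)^5. The eigenvalues (with algebraic multiplicities) are λ = -4 with multiplicity 5.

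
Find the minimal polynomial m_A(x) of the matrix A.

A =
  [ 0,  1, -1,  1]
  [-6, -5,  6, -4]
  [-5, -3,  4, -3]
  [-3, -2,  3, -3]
x^3 + 3*x^2 + 3*x + 1

The characteristic polynomial is χ_A(x) = (x + 1)^4, so the eigenvalues are known. The minimal polynomial is
  m_A(x) = Π_λ (x − λ)^{k_λ}
where k_λ is the size of the *largest* Jordan block for λ (equivalently, the smallest k with (A − λI)^k v = 0 for every generalised eigenvector v of λ).

  λ = -1: largest Jordan block has size 3, contributing (x + 1)^3

So m_A(x) = (x + 1)^3 = x^3 + 3*x^2 + 3*x + 1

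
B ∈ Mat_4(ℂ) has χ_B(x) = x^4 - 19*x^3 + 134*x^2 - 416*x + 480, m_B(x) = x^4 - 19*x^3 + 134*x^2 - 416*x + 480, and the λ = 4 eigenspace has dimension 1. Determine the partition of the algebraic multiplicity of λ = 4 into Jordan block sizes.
Block sizes for λ = 4: [2]

Step 1 — from the characteristic polynomial, algebraic multiplicity of λ = 4 is 2. From dim ker(B − (4)·I) = 1, there are exactly 1 Jordan blocks for λ = 4.
Step 2 — from the minimal polynomial, the factor (x − 4)^2 tells us the largest block for λ = 4 has size 2.
Step 3 — with total size 2, 1 blocks, and largest block 2, the block sizes (in nonincreasing order) are [2].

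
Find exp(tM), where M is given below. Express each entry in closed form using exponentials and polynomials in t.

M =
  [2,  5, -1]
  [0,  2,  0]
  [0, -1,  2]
e^{tM} =
  [exp(2*t), t^2*exp(2*t)/2 + 5*t*exp(2*t), -t*exp(2*t)]
  [0, exp(2*t), 0]
  [0, -t*exp(2*t), exp(2*t)]

Strategy: write M = P · J · P⁻¹ where J is a Jordan canonical form, so e^{tM} = P · e^{tJ} · P⁻¹, and e^{tJ} can be computed block-by-block.

M has Jordan form
J =
  [2, 1, 0]
  [0, 2, 1]
  [0, 0, 2]
(up to reordering of blocks).

Per-block formulas:
  For a 3×3 Jordan block J_3(2): exp(t · J_3(2)) = e^(2t)·(I + t·N + (t^2/2)·N^2), where N is the 3×3 nilpotent shift.

After assembling e^{tJ} and conjugating by P, we get:

e^{tM} =
  [exp(2*t), t^2*exp(2*t)/2 + 5*t*exp(2*t), -t*exp(2*t)]
  [0, exp(2*t), 0]
  [0, -t*exp(2*t), exp(2*t)]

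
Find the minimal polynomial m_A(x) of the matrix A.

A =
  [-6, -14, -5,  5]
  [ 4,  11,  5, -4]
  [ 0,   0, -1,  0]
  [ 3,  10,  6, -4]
x^4 - 6*x^2 - 8*x - 3

The characteristic polynomial is χ_A(x) = (x - 3)*(x + 1)^3, so the eigenvalues are known. The minimal polynomial is
  m_A(x) = Π_λ (x − λ)^{k_λ}
where k_λ is the size of the *largest* Jordan block for λ (equivalently, the smallest k with (A − λI)^k v = 0 for every generalised eigenvector v of λ).

  λ = -1: largest Jordan block has size 3, contributing (x + 1)^3
  λ = 3: largest Jordan block has size 1, contributing (x − 3)

So m_A(x) = (x - 3)*(x + 1)^3 = x^4 - 6*x^2 - 8*x - 3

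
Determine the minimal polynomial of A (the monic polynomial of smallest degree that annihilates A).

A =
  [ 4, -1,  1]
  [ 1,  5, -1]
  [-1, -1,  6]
x^3 - 15*x^2 + 75*x - 125

The characteristic polynomial is χ_A(x) = (x - 5)^3, so the eigenvalues are known. The minimal polynomial is
  m_A(x) = Π_λ (x − λ)^{k_λ}
where k_λ is the size of the *largest* Jordan block for λ (equivalently, the smallest k with (A − λI)^k v = 0 for every generalised eigenvector v of λ).

  λ = 5: largest Jordan block has size 3, contributing (x − 5)^3

So m_A(x) = (x - 5)^3 = x^3 - 15*x^2 + 75*x - 125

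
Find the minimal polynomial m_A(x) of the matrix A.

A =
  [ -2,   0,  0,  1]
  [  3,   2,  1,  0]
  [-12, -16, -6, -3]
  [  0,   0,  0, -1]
x^3 + 5*x^2 + 8*x + 4

The characteristic polynomial is χ_A(x) = (x + 1)*(x + 2)^3, so the eigenvalues are known. The minimal polynomial is
  m_A(x) = Π_λ (x − λ)^{k_λ}
where k_λ is the size of the *largest* Jordan block for λ (equivalently, the smallest k with (A − λI)^k v = 0 for every generalised eigenvector v of λ).

  λ = -2: largest Jordan block has size 2, contributing (x + 2)^2
  λ = -1: largest Jordan block has size 1, contributing (x + 1)

So m_A(x) = (x + 1)*(x + 2)^2 = x^3 + 5*x^2 + 8*x + 4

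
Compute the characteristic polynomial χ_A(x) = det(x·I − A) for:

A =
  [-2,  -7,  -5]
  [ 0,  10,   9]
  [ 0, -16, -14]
x^3 + 6*x^2 + 12*x + 8

Expanding det(x·I − A) (e.g. by cofactor expansion or by noting that A is similar to its Jordan form J, which has the same characteristic polynomial as A) gives
  χ_A(x) = x^3 + 6*x^2 + 12*x + 8
which factors as (x + 2)^3. The eigenvalues (with algebraic multiplicities) are λ = -2 with multiplicity 3.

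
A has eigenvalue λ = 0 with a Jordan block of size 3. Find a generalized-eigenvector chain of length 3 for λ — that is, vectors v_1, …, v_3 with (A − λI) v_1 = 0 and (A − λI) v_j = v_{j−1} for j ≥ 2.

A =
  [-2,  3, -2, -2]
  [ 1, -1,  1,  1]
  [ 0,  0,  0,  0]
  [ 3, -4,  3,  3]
A Jordan chain for λ = 0 of length 3:
v_1 = (1, 0, 0, -1)ᵀ
v_2 = (-2, 1, 0, 3)ᵀ
v_3 = (1, 0, 0, 0)ᵀ

Let N = A − (0)·I. We want v_3 with N^3 v_3 = 0 but N^2 v_3 ≠ 0; then v_{j-1} := N · v_j for j = 3, …, 2.

Pick v_3 = (1, 0, 0, 0)ᵀ.
Then v_2 = N · v_3 = (-2, 1, 0, 3)ᵀ.
Then v_1 = N · v_2 = (1, 0, 0, -1)ᵀ.

Sanity check: (A − (0)·I) v_1 = (0, 0, 0, 0)ᵀ = 0. ✓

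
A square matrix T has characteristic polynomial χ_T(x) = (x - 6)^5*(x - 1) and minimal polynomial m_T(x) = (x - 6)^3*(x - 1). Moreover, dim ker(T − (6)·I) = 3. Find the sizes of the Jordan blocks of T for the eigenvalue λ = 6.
Block sizes for λ = 6: [3, 1, 1]

Step 1 — from the characteristic polynomial, algebraic multiplicity of λ = 6 is 5. From dim ker(T − (6)·I) = 3, there are exactly 3 Jordan blocks for λ = 6.
Step 2 — from the minimal polynomial, the factor (x − 6)^3 tells us the largest block for λ = 6 has size 3.
Step 3 — with total size 5, 3 blocks, and largest block 3, the block sizes (in nonincreasing order) are [3, 1, 1].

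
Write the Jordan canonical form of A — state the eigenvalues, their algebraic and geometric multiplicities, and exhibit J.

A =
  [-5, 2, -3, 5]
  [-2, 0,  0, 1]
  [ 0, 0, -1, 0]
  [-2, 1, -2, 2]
J_3(-1) ⊕ J_1(-1)

The characteristic polynomial is
  det(x·I − A) = x^4 + 4*x^3 + 6*x^2 + 4*x + 1 = (x + 1)^4

Eigenvalues and multiplicities (the geometric multiplicity of λ is n − rank(A − λI), which equals the number of Jordan blocks for λ):
  λ = -1: algebraic multiplicity = 4, geometric multiplicity = 2

Determining the block sizes for each eigenvalue:
  λ = -1: with am = 4 and gm = 2, the partition is not yet determined (e.g. several partitions of 4 into 2 parts exist). Let N = A − (-1)·I. Computing rank(N^1) = 2, rank(N^2) = 1, rank(N^3) = 0; the number of blocks of size ≥ j is rank(N^{j−1}) − rank(N^j), giving [2, 1, 1]. So we have 1 block(s) of size 3, 1 block(s) of size 1 → block sizes [3, 1]

Assembling the blocks gives a Jordan form
J =
  [-1,  1,  0,  0]
  [ 0, -1,  1,  0]
  [ 0,  0, -1,  0]
  [ 0,  0,  0, -1]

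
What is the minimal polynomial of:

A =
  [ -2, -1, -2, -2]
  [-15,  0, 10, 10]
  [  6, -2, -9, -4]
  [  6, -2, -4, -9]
x^2 + 10*x + 25

The characteristic polynomial is χ_A(x) = (x + 5)^4, so the eigenvalues are known. The minimal polynomial is
  m_A(x) = Π_λ (x − λ)^{k_λ}
where k_λ is the size of the *largest* Jordan block for λ (equivalently, the smallest k with (A − λI)^k v = 0 for every generalised eigenvector v of λ).

  λ = -5: largest Jordan block has size 2, contributing (x + 5)^2

So m_A(x) = (x + 5)^2 = x^2 + 10*x + 25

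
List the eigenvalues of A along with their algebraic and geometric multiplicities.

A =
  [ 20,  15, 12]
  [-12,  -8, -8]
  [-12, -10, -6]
λ = 2: alg = 3, geom = 2

Step 1 — factor the characteristic polynomial to read off the algebraic multiplicities:
  χ_A(x) = (x - 2)^3

Step 2 — compute geometric multiplicities via the rank-nullity identity g(λ) = n − rank(A − λI):
  rank(A − (2)·I) = 1, so dim ker(A − (2)·I) = n − 1 = 2

Summary:
  λ = 2: algebraic multiplicity = 3, geometric multiplicity = 2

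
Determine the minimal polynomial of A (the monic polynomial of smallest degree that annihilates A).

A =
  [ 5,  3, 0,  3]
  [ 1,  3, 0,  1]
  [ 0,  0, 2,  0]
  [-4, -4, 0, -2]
x^2 - 4*x + 4

The characteristic polynomial is χ_A(x) = (x - 2)^4, so the eigenvalues are known. The minimal polynomial is
  m_A(x) = Π_λ (x − λ)^{k_λ}
where k_λ is the size of the *largest* Jordan block for λ (equivalently, the smallest k with (A − λI)^k v = 0 for every generalised eigenvector v of λ).

  λ = 2: largest Jordan block has size 2, contributing (x − 2)^2

So m_A(x) = (x - 2)^2 = x^2 - 4*x + 4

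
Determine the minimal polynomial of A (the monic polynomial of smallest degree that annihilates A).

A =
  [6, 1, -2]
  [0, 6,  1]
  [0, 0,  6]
x^3 - 18*x^2 + 108*x - 216

The characteristic polynomial is χ_A(x) = (x - 6)^3, so the eigenvalues are known. The minimal polynomial is
  m_A(x) = Π_λ (x − λ)^{k_λ}
where k_λ is the size of the *largest* Jordan block for λ (equivalently, the smallest k with (A − λI)^k v = 0 for every generalised eigenvector v of λ).

  λ = 6: largest Jordan block has size 3, contributing (x − 6)^3

So m_A(x) = (x - 6)^3 = x^3 - 18*x^2 + 108*x - 216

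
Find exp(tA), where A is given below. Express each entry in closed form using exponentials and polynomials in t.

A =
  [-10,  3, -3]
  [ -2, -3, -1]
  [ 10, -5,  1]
e^{tA} =
  [-6*t*exp(-4*t) + exp(-4*t), 3*t*exp(-4*t), -3*t*exp(-4*t)]
  [-2*t*exp(-4*t), t*exp(-4*t) + exp(-4*t), -t*exp(-4*t)]
  [10*t*exp(-4*t), -5*t*exp(-4*t), 5*t*exp(-4*t) + exp(-4*t)]

Strategy: write A = P · J · P⁻¹ where J is a Jordan canonical form, so e^{tA} = P · e^{tJ} · P⁻¹, and e^{tJ} can be computed block-by-block.

A has Jordan form
J =
  [-4,  1,  0]
  [ 0, -4,  0]
  [ 0,  0, -4]
(up to reordering of blocks).

Per-block formulas:
  For a 2×2 Jordan block J_2(-4): exp(t · J_2(-4)) = e^(-4t)·(I + t·N), where N is the 2×2 nilpotent shift.
  For a 1×1 block at λ = -4: exp(t · [-4]) = [e^(-4t)].

After assembling e^{tJ} and conjugating by P, we get:

e^{tA} =
  [-6*t*exp(-4*t) + exp(-4*t), 3*t*exp(-4*t), -3*t*exp(-4*t)]
  [-2*t*exp(-4*t), t*exp(-4*t) + exp(-4*t), -t*exp(-4*t)]
  [10*t*exp(-4*t), -5*t*exp(-4*t), 5*t*exp(-4*t) + exp(-4*t)]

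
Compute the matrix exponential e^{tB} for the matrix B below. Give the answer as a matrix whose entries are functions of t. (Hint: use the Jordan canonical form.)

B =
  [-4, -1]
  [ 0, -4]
e^{tB} =
  [exp(-4*t), -t*exp(-4*t)]
  [0, exp(-4*t)]

Strategy: write B = P · J · P⁻¹ where J is a Jordan canonical form, so e^{tB} = P · e^{tJ} · P⁻¹, and e^{tJ} can be computed block-by-block.

B has Jordan form
J =
  [-4,  1]
  [ 0, -4]
(up to reordering of blocks).

Per-block formulas:
  For a 2×2 Jordan block J_2(-4): exp(t · J_2(-4)) = e^(-4t)·(I + t·N), where N is the 2×2 nilpotent shift.

After assembling e^{tJ} and conjugating by P, we get:

e^{tB} =
  [exp(-4*t), -t*exp(-4*t)]
  [0, exp(-4*t)]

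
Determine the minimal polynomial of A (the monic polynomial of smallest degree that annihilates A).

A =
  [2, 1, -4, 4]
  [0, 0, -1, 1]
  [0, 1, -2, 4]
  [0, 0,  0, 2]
x^3 - 3*x - 2

The characteristic polynomial is χ_A(x) = (x - 2)^2*(x + 1)^2, so the eigenvalues are known. The minimal polynomial is
  m_A(x) = Π_λ (x − λ)^{k_λ}
where k_λ is the size of the *largest* Jordan block for λ (equivalently, the smallest k with (A − λI)^k v = 0 for every generalised eigenvector v of λ).

  λ = -1: largest Jordan block has size 2, contributing (x + 1)^2
  λ = 2: largest Jordan block has size 1, contributing (x − 2)

So m_A(x) = (x - 2)*(x + 1)^2 = x^3 - 3*x - 2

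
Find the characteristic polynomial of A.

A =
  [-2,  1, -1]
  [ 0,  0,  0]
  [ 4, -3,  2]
x^3

Expanding det(x·I − A) (e.g. by cofactor expansion or by noting that A is similar to its Jordan form J, which has the same characteristic polynomial as A) gives
  χ_A(x) = x^3
which factors as x^3. The eigenvalues (with algebraic multiplicities) are λ = 0 with multiplicity 3.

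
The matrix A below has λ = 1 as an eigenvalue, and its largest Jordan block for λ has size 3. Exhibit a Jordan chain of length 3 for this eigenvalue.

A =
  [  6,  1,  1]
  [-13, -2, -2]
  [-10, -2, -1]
A Jordan chain for λ = 1 of length 3:
v_1 = (2, -6, -4)ᵀ
v_2 = (5, -13, -10)ᵀ
v_3 = (1, 0, 0)ᵀ

Let N = A − (1)·I. We want v_3 with N^3 v_3 = 0 but N^2 v_3 ≠ 0; then v_{j-1} := N · v_j for j = 3, …, 2.

Pick v_3 = (1, 0, 0)ᵀ.
Then v_2 = N · v_3 = (5, -13, -10)ᵀ.
Then v_1 = N · v_2 = (2, -6, -4)ᵀ.

Sanity check: (A − (1)·I) v_1 = (0, 0, 0)ᵀ = 0. ✓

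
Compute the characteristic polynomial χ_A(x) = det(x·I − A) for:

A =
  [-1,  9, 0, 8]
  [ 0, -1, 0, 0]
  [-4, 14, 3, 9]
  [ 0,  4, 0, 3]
x^4 - 4*x^3 - 2*x^2 + 12*x + 9

Expanding det(x·I − A) (e.g. by cofactor expansion or by noting that A is similar to its Jordan form J, which has the same characteristic polynomial as A) gives
  χ_A(x) = x^4 - 4*x^3 - 2*x^2 + 12*x + 9
which factors as (x - 3)^2*(x + 1)^2. The eigenvalues (with algebraic multiplicities) are λ = -1 with multiplicity 2, λ = 3 with multiplicity 2.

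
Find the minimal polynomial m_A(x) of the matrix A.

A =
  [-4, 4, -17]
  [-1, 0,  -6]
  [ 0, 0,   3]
x^3 + x^2 - 8*x - 12

The characteristic polynomial is χ_A(x) = (x - 3)*(x + 2)^2, so the eigenvalues are known. The minimal polynomial is
  m_A(x) = Π_λ (x − λ)^{k_λ}
where k_λ is the size of the *largest* Jordan block for λ (equivalently, the smallest k with (A − λI)^k v = 0 for every generalised eigenvector v of λ).

  λ = -2: largest Jordan block has size 2, contributing (x + 2)^2
  λ = 3: largest Jordan block has size 1, contributing (x − 3)

So m_A(x) = (x - 3)*(x + 2)^2 = x^3 + x^2 - 8*x - 12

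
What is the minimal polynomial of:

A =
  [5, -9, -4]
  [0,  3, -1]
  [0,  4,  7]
x^3 - 15*x^2 + 75*x - 125

The characteristic polynomial is χ_A(x) = (x - 5)^3, so the eigenvalues are known. The minimal polynomial is
  m_A(x) = Π_λ (x − λ)^{k_λ}
where k_λ is the size of the *largest* Jordan block for λ (equivalently, the smallest k with (A − λI)^k v = 0 for every generalised eigenvector v of λ).

  λ = 5: largest Jordan block has size 3, contributing (x − 5)^3

So m_A(x) = (x - 5)^3 = x^3 - 15*x^2 + 75*x - 125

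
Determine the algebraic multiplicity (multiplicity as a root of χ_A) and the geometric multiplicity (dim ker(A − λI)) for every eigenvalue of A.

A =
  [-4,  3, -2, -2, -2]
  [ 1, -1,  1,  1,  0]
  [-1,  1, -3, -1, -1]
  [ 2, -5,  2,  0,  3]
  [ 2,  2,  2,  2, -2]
λ = -2: alg = 5, geom = 2

Step 1 — factor the characteristic polynomial to read off the algebraic multiplicities:
  χ_A(x) = (x + 2)^5

Step 2 — compute geometric multiplicities via the rank-nullity identity g(λ) = n − rank(A − λI):
  rank(A − (-2)·I) = 3, so dim ker(A − (-2)·I) = n − 3 = 2

Summary:
  λ = -2: algebraic multiplicity = 5, geometric multiplicity = 2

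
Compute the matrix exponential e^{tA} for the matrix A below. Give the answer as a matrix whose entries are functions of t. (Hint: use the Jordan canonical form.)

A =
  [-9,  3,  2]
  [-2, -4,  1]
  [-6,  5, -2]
e^{tA} =
  [-t^2*exp(-5*t) - 4*t*exp(-5*t) + exp(-5*t), t^2*exp(-5*t)/2 + 3*t*exp(-5*t), t^2*exp(-5*t)/2 + 2*t*exp(-5*t)]
  [-2*t*exp(-5*t), t*exp(-5*t) + exp(-5*t), t*exp(-5*t)]
  [-2*t^2*exp(-5*t) - 6*t*exp(-5*t), t^2*exp(-5*t) + 5*t*exp(-5*t), t^2*exp(-5*t) + 3*t*exp(-5*t) + exp(-5*t)]

Strategy: write A = P · J · P⁻¹ where J is a Jordan canonical form, so e^{tA} = P · e^{tJ} · P⁻¹, and e^{tJ} can be computed block-by-block.

A has Jordan form
J =
  [-5,  1,  0]
  [ 0, -5,  1]
  [ 0,  0, -5]
(up to reordering of blocks).

Per-block formulas:
  For a 3×3 Jordan block J_3(-5): exp(t · J_3(-5)) = e^(-5t)·(I + t·N + (t^2/2)·N^2), where N is the 3×3 nilpotent shift.

After assembling e^{tJ} and conjugating by P, we get:

e^{tA} =
  [-t^2*exp(-5*t) - 4*t*exp(-5*t) + exp(-5*t), t^2*exp(-5*t)/2 + 3*t*exp(-5*t), t^2*exp(-5*t)/2 + 2*t*exp(-5*t)]
  [-2*t*exp(-5*t), t*exp(-5*t) + exp(-5*t), t*exp(-5*t)]
  [-2*t^2*exp(-5*t) - 6*t*exp(-5*t), t^2*exp(-5*t) + 5*t*exp(-5*t), t^2*exp(-5*t) + 3*t*exp(-5*t) + exp(-5*t)]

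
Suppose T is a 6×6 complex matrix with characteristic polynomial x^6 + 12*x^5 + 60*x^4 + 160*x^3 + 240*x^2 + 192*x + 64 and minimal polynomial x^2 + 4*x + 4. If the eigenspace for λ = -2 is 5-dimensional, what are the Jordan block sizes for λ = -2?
Block sizes for λ = -2: [2, 1, 1, 1, 1]

Step 1 — from the characteristic polynomial, algebraic multiplicity of λ = -2 is 6. From dim ker(T − (-2)·I) = 5, there are exactly 5 Jordan blocks for λ = -2.
Step 2 — from the minimal polynomial, the factor (x + 2)^2 tells us the largest block for λ = -2 has size 2.
Step 3 — with total size 6, 5 blocks, and largest block 2, the block sizes (in nonincreasing order) are [2, 1, 1, 1, 1].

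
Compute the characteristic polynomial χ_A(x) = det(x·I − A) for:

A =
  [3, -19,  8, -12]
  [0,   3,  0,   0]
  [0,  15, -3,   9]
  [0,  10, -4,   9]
x^4 - 12*x^3 + 54*x^2 - 108*x + 81

Expanding det(x·I − A) (e.g. by cofactor expansion or by noting that A is similar to its Jordan form J, which has the same characteristic polynomial as A) gives
  χ_A(x) = x^4 - 12*x^3 + 54*x^2 - 108*x + 81
which factors as (x - 3)^4. The eigenvalues (with algebraic multiplicities) are λ = 3 with multiplicity 4.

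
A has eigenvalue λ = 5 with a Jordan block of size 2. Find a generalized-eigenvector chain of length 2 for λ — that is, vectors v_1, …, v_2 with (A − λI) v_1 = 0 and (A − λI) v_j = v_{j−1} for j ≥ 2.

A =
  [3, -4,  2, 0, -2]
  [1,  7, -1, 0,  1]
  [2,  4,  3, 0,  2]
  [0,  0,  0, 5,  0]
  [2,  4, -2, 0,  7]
A Jordan chain for λ = 5 of length 2:
v_1 = (-2, 1, 2, 0, 2)ᵀ
v_2 = (1, 0, 0, 0, 0)ᵀ

Let N = A − (5)·I. We want v_2 with N^2 v_2 = 0 but N^1 v_2 ≠ 0; then v_{j-1} := N · v_j for j = 2, …, 2.

Pick v_2 = (1, 0, 0, 0, 0)ᵀ.
Then v_1 = N · v_2 = (-2, 1, 2, 0, 2)ᵀ.

Sanity check: (A − (5)·I) v_1 = (0, 0, 0, 0, 0)ᵀ = 0. ✓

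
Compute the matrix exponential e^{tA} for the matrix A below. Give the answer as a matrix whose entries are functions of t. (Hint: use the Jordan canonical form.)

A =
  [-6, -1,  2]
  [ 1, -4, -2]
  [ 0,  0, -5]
e^{tA} =
  [-t*exp(-5*t) + exp(-5*t), -t*exp(-5*t), 2*t*exp(-5*t)]
  [t*exp(-5*t), t*exp(-5*t) + exp(-5*t), -2*t*exp(-5*t)]
  [0, 0, exp(-5*t)]

Strategy: write A = P · J · P⁻¹ where J is a Jordan canonical form, so e^{tA} = P · e^{tJ} · P⁻¹, and e^{tJ} can be computed block-by-block.

A has Jordan form
J =
  [-5,  1,  0]
  [ 0, -5,  0]
  [ 0,  0, -5]
(up to reordering of blocks).

Per-block formulas:
  For a 1×1 block at λ = -5: exp(t · [-5]) = [e^(-5t)].
  For a 2×2 Jordan block J_2(-5): exp(t · J_2(-5)) = e^(-5t)·(I + t·N), where N is the 2×2 nilpotent shift.

After assembling e^{tJ} and conjugating by P, we get:

e^{tA} =
  [-t*exp(-5*t) + exp(-5*t), -t*exp(-5*t), 2*t*exp(-5*t)]
  [t*exp(-5*t), t*exp(-5*t) + exp(-5*t), -2*t*exp(-5*t)]
  [0, 0, exp(-5*t)]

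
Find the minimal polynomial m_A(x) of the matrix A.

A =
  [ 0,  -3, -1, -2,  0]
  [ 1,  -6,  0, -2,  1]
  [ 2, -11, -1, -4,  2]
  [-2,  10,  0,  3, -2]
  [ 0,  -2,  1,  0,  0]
x^4 + 3*x^3 + 3*x^2 + x

The characteristic polynomial is χ_A(x) = x*(x + 1)^4, so the eigenvalues are known. The minimal polynomial is
  m_A(x) = Π_λ (x − λ)^{k_λ}
where k_λ is the size of the *largest* Jordan block for λ (equivalently, the smallest k with (A − λI)^k v = 0 for every generalised eigenvector v of λ).

  λ = -1: largest Jordan block has size 3, contributing (x + 1)^3
  λ = 0: largest Jordan block has size 1, contributing (x − 0)

So m_A(x) = x*(x + 1)^3 = x^4 + 3*x^3 + 3*x^2 + x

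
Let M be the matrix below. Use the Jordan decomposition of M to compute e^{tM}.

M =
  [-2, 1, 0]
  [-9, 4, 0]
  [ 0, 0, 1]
e^{tM} =
  [-3*t*exp(t) + exp(t), t*exp(t), 0]
  [-9*t*exp(t), 3*t*exp(t) + exp(t), 0]
  [0, 0, exp(t)]

Strategy: write M = P · J · P⁻¹ where J is a Jordan canonical form, so e^{tM} = P · e^{tJ} · P⁻¹, and e^{tJ} can be computed block-by-block.

M has Jordan form
J =
  [1, 1, 0]
  [0, 1, 0]
  [0, 0, 1]
(up to reordering of blocks).

Per-block formulas:
  For a 2×2 Jordan block J_2(1): exp(t · J_2(1)) = e^(1t)·(I + t·N), where N is the 2×2 nilpotent shift.
  For a 1×1 block at λ = 1: exp(t · [1]) = [e^(1t)].

After assembling e^{tJ} and conjugating by P, we get:

e^{tM} =
  [-3*t*exp(t) + exp(t), t*exp(t), 0]
  [-9*t*exp(t), 3*t*exp(t) + exp(t), 0]
  [0, 0, exp(t)]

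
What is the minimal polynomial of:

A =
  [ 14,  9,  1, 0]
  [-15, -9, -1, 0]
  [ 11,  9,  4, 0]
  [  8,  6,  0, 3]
x^3 - 9*x^2 + 27*x - 27

The characteristic polynomial is χ_A(x) = (x - 3)^4, so the eigenvalues are known. The minimal polynomial is
  m_A(x) = Π_λ (x − λ)^{k_λ}
where k_λ is the size of the *largest* Jordan block for λ (equivalently, the smallest k with (A − λI)^k v = 0 for every generalised eigenvector v of λ).

  λ = 3: largest Jordan block has size 3, contributing (x − 3)^3

So m_A(x) = (x - 3)^3 = x^3 - 9*x^2 + 27*x - 27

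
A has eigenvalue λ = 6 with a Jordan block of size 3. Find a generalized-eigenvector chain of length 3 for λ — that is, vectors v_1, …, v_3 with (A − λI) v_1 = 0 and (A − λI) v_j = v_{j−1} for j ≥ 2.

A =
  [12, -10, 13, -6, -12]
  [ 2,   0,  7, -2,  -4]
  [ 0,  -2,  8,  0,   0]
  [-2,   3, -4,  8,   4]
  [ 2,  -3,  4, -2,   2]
A Jordan chain for λ = 6 of length 3:
v_1 = (4, -4, -4, -2, 2)ᵀ
v_2 = (6, 2, 0, -2, 2)ᵀ
v_3 = (1, 0, 0, 0, 0)ᵀ

Let N = A − (6)·I. We want v_3 with N^3 v_3 = 0 but N^2 v_3 ≠ 0; then v_{j-1} := N · v_j for j = 3, …, 2.

Pick v_3 = (1, 0, 0, 0, 0)ᵀ.
Then v_2 = N · v_3 = (6, 2, 0, -2, 2)ᵀ.
Then v_1 = N · v_2 = (4, -4, -4, -2, 2)ᵀ.

Sanity check: (A − (6)·I) v_1 = (0, 0, 0, 0, 0)ᵀ = 0. ✓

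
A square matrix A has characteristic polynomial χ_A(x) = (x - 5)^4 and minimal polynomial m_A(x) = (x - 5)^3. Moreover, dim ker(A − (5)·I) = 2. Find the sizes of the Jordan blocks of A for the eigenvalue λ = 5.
Block sizes for λ = 5: [3, 1]

Step 1 — from the characteristic polynomial, algebraic multiplicity of λ = 5 is 4. From dim ker(A − (5)·I) = 2, there are exactly 2 Jordan blocks for λ = 5.
Step 2 — from the minimal polynomial, the factor (x − 5)^3 tells us the largest block for λ = 5 has size 3.
Step 3 — with total size 4, 2 blocks, and largest block 3, the block sizes (in nonincreasing order) are [3, 1].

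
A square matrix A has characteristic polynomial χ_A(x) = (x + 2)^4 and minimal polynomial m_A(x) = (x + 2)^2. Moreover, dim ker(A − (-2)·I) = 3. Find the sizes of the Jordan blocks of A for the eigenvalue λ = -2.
Block sizes for λ = -2: [2, 1, 1]

Step 1 — from the characteristic polynomial, algebraic multiplicity of λ = -2 is 4. From dim ker(A − (-2)·I) = 3, there are exactly 3 Jordan blocks for λ = -2.
Step 2 — from the minimal polynomial, the factor (x + 2)^2 tells us the largest block for λ = -2 has size 2.
Step 3 — with total size 4, 3 blocks, and largest block 2, the block sizes (in nonincreasing order) are [2, 1, 1].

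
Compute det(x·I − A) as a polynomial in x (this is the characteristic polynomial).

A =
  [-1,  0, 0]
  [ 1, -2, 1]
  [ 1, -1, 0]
x^3 + 3*x^2 + 3*x + 1

Expanding det(x·I − A) (e.g. by cofactor expansion or by noting that A is similar to its Jordan form J, which has the same characteristic polynomial as A) gives
  χ_A(x) = x^3 + 3*x^2 + 3*x + 1
which factors as (x + 1)^3. The eigenvalues (with algebraic multiplicities) are λ = -1 with multiplicity 3.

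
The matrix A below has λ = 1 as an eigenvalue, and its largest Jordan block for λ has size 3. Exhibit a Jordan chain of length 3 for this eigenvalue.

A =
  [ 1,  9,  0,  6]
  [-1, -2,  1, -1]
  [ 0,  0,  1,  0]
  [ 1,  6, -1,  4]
A Jordan chain for λ = 1 of length 3:
v_1 = (-3, 2, 0, -3)ᵀ
v_2 = (0, -1, 0, 1)ᵀ
v_3 = (1, 0, 0, 0)ᵀ

Let N = A − (1)·I. We want v_3 with N^3 v_3 = 0 but N^2 v_3 ≠ 0; then v_{j-1} := N · v_j for j = 3, …, 2.

Pick v_3 = (1, 0, 0, 0)ᵀ.
Then v_2 = N · v_3 = (0, -1, 0, 1)ᵀ.
Then v_1 = N · v_2 = (-3, 2, 0, -3)ᵀ.

Sanity check: (A − (1)·I) v_1 = (0, 0, 0, 0)ᵀ = 0. ✓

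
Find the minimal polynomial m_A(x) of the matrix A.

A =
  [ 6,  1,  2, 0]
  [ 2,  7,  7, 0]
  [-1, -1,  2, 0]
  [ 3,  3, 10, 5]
x^3 - 15*x^2 + 75*x - 125

The characteristic polynomial is χ_A(x) = (x - 5)^4, so the eigenvalues are known. The minimal polynomial is
  m_A(x) = Π_λ (x − λ)^{k_λ}
where k_λ is the size of the *largest* Jordan block for λ (equivalently, the smallest k with (A − λI)^k v = 0 for every generalised eigenvector v of λ).

  λ = 5: largest Jordan block has size 3, contributing (x − 5)^3

So m_A(x) = (x - 5)^3 = x^3 - 15*x^2 + 75*x - 125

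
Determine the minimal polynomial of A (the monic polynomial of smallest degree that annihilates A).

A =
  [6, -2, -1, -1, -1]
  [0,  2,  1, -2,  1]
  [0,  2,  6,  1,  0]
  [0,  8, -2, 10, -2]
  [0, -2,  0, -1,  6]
x^2 - 12*x + 36

The characteristic polynomial is χ_A(x) = (x - 6)^5, so the eigenvalues are known. The minimal polynomial is
  m_A(x) = Π_λ (x − λ)^{k_λ}
where k_λ is the size of the *largest* Jordan block for λ (equivalently, the smallest k with (A − λI)^k v = 0 for every generalised eigenvector v of λ).

  λ = 6: largest Jordan block has size 2, contributing (x − 6)^2

So m_A(x) = (x - 6)^2 = x^2 - 12*x + 36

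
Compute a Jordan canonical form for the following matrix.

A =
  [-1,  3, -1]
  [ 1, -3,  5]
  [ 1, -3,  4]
J_3(0)

The characteristic polynomial is
  det(x·I − A) = x^3

Eigenvalues and multiplicities (the geometric multiplicity of λ is n − rank(A − λI), which equals the number of Jordan blocks for λ):
  λ = 0: algebraic multiplicity = 3, geometric multiplicity = 1

Determining the block sizes for each eigenvalue:
  λ = 0: one block (gm = 1), so the single block has size am = 3 → block sizes [3]

Assembling the blocks gives a Jordan form
J =
  [0, 1, 0]
  [0, 0, 1]
  [0, 0, 0]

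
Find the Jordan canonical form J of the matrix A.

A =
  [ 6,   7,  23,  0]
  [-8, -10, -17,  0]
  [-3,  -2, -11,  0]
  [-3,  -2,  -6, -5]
J_3(-5) ⊕ J_1(-5)

The characteristic polynomial is
  det(x·I − A) = x^4 + 20*x^3 + 150*x^2 + 500*x + 625 = (x + 5)^4

Eigenvalues and multiplicities (the geometric multiplicity of λ is n − rank(A − λI), which equals the number of Jordan blocks for λ):
  λ = -5: algebraic multiplicity = 4, geometric multiplicity = 2

Determining the block sizes for each eigenvalue:
  λ = -5: with am = 4 and gm = 2, the partition is not yet determined (e.g. several partitions of 4 into 2 parts exist). Let N = A − (-5)·I. Computing rank(N^1) = 2, rank(N^2) = 1, rank(N^3) = 0; the number of blocks of size ≥ j is rank(N^{j−1}) − rank(N^j), giving [2, 1, 1]. So we have 1 block(s) of size 3, 1 block(s) of size 1 → block sizes [3, 1]

Assembling the blocks gives a Jordan form
J =
  [-5,  1,  0,  0]
  [ 0, -5,  1,  0]
  [ 0,  0, -5,  0]
  [ 0,  0,  0, -5]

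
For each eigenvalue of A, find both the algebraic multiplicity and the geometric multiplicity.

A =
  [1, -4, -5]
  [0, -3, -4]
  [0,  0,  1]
λ = -3: alg = 1, geom = 1; λ = 1: alg = 2, geom = 1

Step 1 — factor the characteristic polynomial to read off the algebraic multiplicities:
  χ_A(x) = (x - 1)^2*(x + 3)

Step 2 — compute geometric multiplicities via the rank-nullity identity g(λ) = n − rank(A − λI):
  rank(A − (-3)·I) = 2, so dim ker(A − (-3)·I) = n − 2 = 1
  rank(A − (1)·I) = 2, so dim ker(A − (1)·I) = n − 2 = 1

Summary:
  λ = -3: algebraic multiplicity = 1, geometric multiplicity = 1
  λ = 1: algebraic multiplicity = 2, geometric multiplicity = 1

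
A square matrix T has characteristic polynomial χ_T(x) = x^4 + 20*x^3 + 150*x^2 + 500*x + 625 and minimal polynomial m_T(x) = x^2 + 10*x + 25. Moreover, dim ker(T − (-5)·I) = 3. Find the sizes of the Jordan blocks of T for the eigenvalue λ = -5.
Block sizes for λ = -5: [2, 1, 1]

Step 1 — from the characteristic polynomial, algebraic multiplicity of λ = -5 is 4. From dim ker(T − (-5)·I) = 3, there are exactly 3 Jordan blocks for λ = -5.
Step 2 — from the minimal polynomial, the factor (x + 5)^2 tells us the largest block for λ = -5 has size 2.
Step 3 — with total size 4, 3 blocks, and largest block 2, the block sizes (in nonincreasing order) are [2, 1, 1].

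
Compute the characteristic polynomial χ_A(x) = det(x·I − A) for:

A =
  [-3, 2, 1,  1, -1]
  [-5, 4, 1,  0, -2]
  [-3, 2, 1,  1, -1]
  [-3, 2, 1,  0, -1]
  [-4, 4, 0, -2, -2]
x^5

Expanding det(x·I − A) (e.g. by cofactor expansion or by noting that A is similar to its Jordan form J, which has the same characteristic polynomial as A) gives
  χ_A(x) = x^5
which factors as x^5. The eigenvalues (with algebraic multiplicities) are λ = 0 with multiplicity 5.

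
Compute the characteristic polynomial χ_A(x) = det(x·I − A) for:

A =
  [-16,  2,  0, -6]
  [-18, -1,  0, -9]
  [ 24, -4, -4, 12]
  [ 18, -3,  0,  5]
x^4 + 16*x^3 + 96*x^2 + 256*x + 256

Expanding det(x·I − A) (e.g. by cofactor expansion or by noting that A is similar to its Jordan form J, which has the same characteristic polynomial as A) gives
  χ_A(x) = x^4 + 16*x^3 + 96*x^2 + 256*x + 256
which factors as (x + 4)^4. The eigenvalues (with algebraic multiplicities) are λ = -4 with multiplicity 4.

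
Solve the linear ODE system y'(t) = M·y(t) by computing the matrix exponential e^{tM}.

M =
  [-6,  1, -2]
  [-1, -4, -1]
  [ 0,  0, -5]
e^{tM} =
  [-t*exp(-5*t) + exp(-5*t), t*exp(-5*t), t^2*exp(-5*t)/2 - 2*t*exp(-5*t)]
  [-t*exp(-5*t), t*exp(-5*t) + exp(-5*t), t^2*exp(-5*t)/2 - t*exp(-5*t)]
  [0, 0, exp(-5*t)]

Strategy: write M = P · J · P⁻¹ where J is a Jordan canonical form, so e^{tM} = P · e^{tJ} · P⁻¹, and e^{tJ} can be computed block-by-block.

M has Jordan form
J =
  [-5,  1,  0]
  [ 0, -5,  1]
  [ 0,  0, -5]
(up to reordering of blocks).

Per-block formulas:
  For a 3×3 Jordan block J_3(-5): exp(t · J_3(-5)) = e^(-5t)·(I + t·N + (t^2/2)·N^2), where N is the 3×3 nilpotent shift.

After assembling e^{tJ} and conjugating by P, we get:

e^{tM} =
  [-t*exp(-5*t) + exp(-5*t), t*exp(-5*t), t^2*exp(-5*t)/2 - 2*t*exp(-5*t)]
  [-t*exp(-5*t), t*exp(-5*t) + exp(-5*t), t^2*exp(-5*t)/2 - t*exp(-5*t)]
  [0, 0, exp(-5*t)]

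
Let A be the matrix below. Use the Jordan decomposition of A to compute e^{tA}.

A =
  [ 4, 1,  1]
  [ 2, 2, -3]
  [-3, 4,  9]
e^{tA} =
  [-t*exp(5*t) + exp(5*t), t*exp(5*t), t*exp(5*t)]
  [t^2*exp(5*t)/2 + 2*t*exp(5*t), -t^2*exp(5*t)/2 - 3*t*exp(5*t) + exp(5*t), -t^2*exp(5*t)/2 - 3*t*exp(5*t)]
  [-t^2*exp(5*t)/2 - 3*t*exp(5*t), t^2*exp(5*t)/2 + 4*t*exp(5*t), t^2*exp(5*t)/2 + 4*t*exp(5*t) + exp(5*t)]

Strategy: write A = P · J · P⁻¹ where J is a Jordan canonical form, so e^{tA} = P · e^{tJ} · P⁻¹, and e^{tJ} can be computed block-by-block.

A has Jordan form
J =
  [5, 1, 0]
  [0, 5, 1]
  [0, 0, 5]
(up to reordering of blocks).

Per-block formulas:
  For a 3×3 Jordan block J_3(5): exp(t · J_3(5)) = e^(5t)·(I + t·N + (t^2/2)·N^2), where N is the 3×3 nilpotent shift.

After assembling e^{tJ} and conjugating by P, we get:

e^{tA} =
  [-t*exp(5*t) + exp(5*t), t*exp(5*t), t*exp(5*t)]
  [t^2*exp(5*t)/2 + 2*t*exp(5*t), -t^2*exp(5*t)/2 - 3*t*exp(5*t) + exp(5*t), -t^2*exp(5*t)/2 - 3*t*exp(5*t)]
  [-t^2*exp(5*t)/2 - 3*t*exp(5*t), t^2*exp(5*t)/2 + 4*t*exp(5*t), t^2*exp(5*t)/2 + 4*t*exp(5*t) + exp(5*t)]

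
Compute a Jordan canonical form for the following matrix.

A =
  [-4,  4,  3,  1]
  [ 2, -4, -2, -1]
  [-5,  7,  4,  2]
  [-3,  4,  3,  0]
J_3(-1) ⊕ J_1(-1)

The characteristic polynomial is
  det(x·I − A) = x^4 + 4*x^3 + 6*x^2 + 4*x + 1 = (x + 1)^4

Eigenvalues and multiplicities (the geometric multiplicity of λ is n − rank(A − λI), which equals the number of Jordan blocks for λ):
  λ = -1: algebraic multiplicity = 4, geometric multiplicity = 2

Determining the block sizes for each eigenvalue:
  λ = -1: with am = 4 and gm = 2, the partition is not yet determined (e.g. several partitions of 4 into 2 parts exist). Let N = A − (-1)·I. Computing rank(N^1) = 2, rank(N^2) = 1, rank(N^3) = 0; the number of blocks of size ≥ j is rank(N^{j−1}) − rank(N^j), giving [2, 1, 1]. So we have 1 block(s) of size 3, 1 block(s) of size 1 → block sizes [3, 1]

Assembling the blocks gives a Jordan form
J =
  [-1,  1,  0,  0]
  [ 0, -1,  1,  0]
  [ 0,  0, -1,  0]
  [ 0,  0,  0, -1]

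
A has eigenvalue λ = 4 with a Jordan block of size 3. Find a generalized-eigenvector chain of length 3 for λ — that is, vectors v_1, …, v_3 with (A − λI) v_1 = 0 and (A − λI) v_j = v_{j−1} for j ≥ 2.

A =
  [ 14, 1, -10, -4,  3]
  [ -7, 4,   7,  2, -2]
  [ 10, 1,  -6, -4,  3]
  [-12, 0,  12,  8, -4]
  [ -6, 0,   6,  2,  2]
A Jordan chain for λ = 4 of length 3:
v_1 = (-1, 0, -1, 0, 0)ᵀ
v_2 = (-2, -1, -2, 0, 0)ᵀ
v_3 = (1, 0, 0, 3, 0)ᵀ

Let N = A − (4)·I. We want v_3 with N^3 v_3 = 0 but N^2 v_3 ≠ 0; then v_{j-1} := N · v_j for j = 3, …, 2.

Pick v_3 = (1, 0, 0, 3, 0)ᵀ.
Then v_2 = N · v_3 = (-2, -1, -2, 0, 0)ᵀ.
Then v_1 = N · v_2 = (-1, 0, -1, 0, 0)ᵀ.

Sanity check: (A − (4)·I) v_1 = (0, 0, 0, 0, 0)ᵀ = 0. ✓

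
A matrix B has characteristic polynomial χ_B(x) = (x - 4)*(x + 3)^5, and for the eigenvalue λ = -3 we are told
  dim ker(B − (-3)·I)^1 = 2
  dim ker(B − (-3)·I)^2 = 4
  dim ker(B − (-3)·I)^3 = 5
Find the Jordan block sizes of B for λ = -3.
Block sizes for λ = -3: [3, 2]

From the dimensions of kernels of powers, the number of Jordan blocks of size at least j is d_j − d_{j−1} where d_j = dim ker(N^j) (with d_0 = 0). Computing the differences gives [2, 2, 1].
The number of blocks of size exactly k is (#blocks of size ≥ k) − (#blocks of size ≥ k + 1), so the partition is: 1 block(s) of size 2, 1 block(s) of size 3.
In nonincreasing order the block sizes are [3, 2].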